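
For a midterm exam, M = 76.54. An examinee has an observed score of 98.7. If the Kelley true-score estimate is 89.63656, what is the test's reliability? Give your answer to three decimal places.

T̂ = ρX + (1 − ρ)μ  ⇒  T̂ − μ = ρ(X − μ)
ρ = (T̂ − μ)/(X − μ) = (89.63656 − 76.54) / (98.7 − 76.54) = 13.09656 / 22.16 = 0.59100

0.591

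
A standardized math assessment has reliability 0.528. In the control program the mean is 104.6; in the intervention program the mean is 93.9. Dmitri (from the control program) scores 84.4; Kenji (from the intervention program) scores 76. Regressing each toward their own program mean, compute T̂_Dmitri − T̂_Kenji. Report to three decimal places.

T̂_Dmitri = 0.528(84.4) + 0.472(104.6) = 93.93440
T̂_Kenji = 0.528(76) + 0.472(93.9) = 84.44880
Difference = 93.93440 − 84.44880 = 9.48560

9.486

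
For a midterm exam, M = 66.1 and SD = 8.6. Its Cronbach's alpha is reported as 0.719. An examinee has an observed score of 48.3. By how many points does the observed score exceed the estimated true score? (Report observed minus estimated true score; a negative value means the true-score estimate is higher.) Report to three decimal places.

T̂ = 0.719(48.3) + 0.281(66.1) = 34.7277 + 18.5741 = 53.30180 → 53.3018
X − T̂ = 48.3 − 53.3018 = -5.0018 → -5.002

-5.002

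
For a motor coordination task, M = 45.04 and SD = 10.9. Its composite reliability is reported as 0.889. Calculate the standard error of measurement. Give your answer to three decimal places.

3.632

SEM = SD · √(1 − ρ) = 10.9 × √0.111 = 10.9 × 0.3332 = 3.6315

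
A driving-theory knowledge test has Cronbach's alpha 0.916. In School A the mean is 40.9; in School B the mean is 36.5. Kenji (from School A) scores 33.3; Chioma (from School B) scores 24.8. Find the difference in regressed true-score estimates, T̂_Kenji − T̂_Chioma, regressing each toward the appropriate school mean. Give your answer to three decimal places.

8.156

T̂_Kenji = 0.916(33.3) + 0.084(40.9) = 33.93840
T̂_Chioma = 0.916(24.8) + 0.084(36.5) = 25.78280
Difference = 33.93840 − 25.78280 = 8.15560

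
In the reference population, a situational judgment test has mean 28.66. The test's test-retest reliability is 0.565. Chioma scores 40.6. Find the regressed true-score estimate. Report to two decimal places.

35.41

T̂ = 0.565(40.6) + 0.435(28.66) = 22.9390 + 12.46710 = 35.406 → 35.41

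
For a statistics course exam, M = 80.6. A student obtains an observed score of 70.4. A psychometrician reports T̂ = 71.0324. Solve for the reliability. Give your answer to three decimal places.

0.938

T̂ = ρX + (1 − ρ)μ  ⇒  T̂ − μ = ρ(X − μ)
ρ = (T̂ − μ)/(X − μ) = (71.0324 − 80.6) / (70.4 − 80.6) = -9.5676 / -10.2 = 0.93800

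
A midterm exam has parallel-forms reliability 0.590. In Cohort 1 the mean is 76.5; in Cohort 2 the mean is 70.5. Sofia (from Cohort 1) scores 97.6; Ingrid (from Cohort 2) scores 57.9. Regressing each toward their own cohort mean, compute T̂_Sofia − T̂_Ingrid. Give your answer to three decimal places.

25.883

T̂_Sofia = 0.590(97.6) + 0.410(76.5) = 88.94900
T̂_Ingrid = 0.590(57.9) + 0.410(70.5) = 63.06600
Difference = 88.94900 − 63.06600 = 25.88300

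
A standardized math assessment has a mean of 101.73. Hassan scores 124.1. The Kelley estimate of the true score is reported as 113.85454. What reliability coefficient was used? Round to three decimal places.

0.542

T̂ = ρX + (1 − ρ)μ  ⇒  T̂ − μ = ρ(X − μ)
ρ = (T̂ − μ)/(X − μ) = (113.85454 − 101.73) / (124.1 − 101.73) = 12.12454 / 22.37 = 0.54200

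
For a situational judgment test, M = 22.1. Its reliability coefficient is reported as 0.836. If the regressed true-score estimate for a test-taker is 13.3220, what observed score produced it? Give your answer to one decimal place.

T̂ = ρX + (1 − ρ)μ  ⇒  X = (T̂ − (1 − ρ)μ) / ρ
X = (13.3220 − 0.164 × 22.1) / 0.836 = (13.3220 − 3.6244) / 0.836 = 9.6976 / 0.836 = 11.600

11.6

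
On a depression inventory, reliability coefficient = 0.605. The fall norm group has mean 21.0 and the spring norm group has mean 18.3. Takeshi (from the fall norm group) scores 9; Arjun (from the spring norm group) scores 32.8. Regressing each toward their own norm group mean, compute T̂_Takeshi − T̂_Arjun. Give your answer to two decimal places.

T̂_Takeshi = 0.605(9) + 0.395(21.0) = 13.7400
T̂_Arjun = 0.605(32.8) + 0.395(18.3) = 27.0725
Difference = 13.7400 − 27.0725 = -13.3325

-13.33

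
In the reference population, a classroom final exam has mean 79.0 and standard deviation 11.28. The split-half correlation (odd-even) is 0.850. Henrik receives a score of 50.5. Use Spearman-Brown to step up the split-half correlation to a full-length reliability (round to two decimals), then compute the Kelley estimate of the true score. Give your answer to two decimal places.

52.78

Spearman-Brown: ρ = 2r/(1 + r) = 2(0.850)/(1 + 0.850) = 1.7000/1.850 = 0.9189 → 0.92
T̂ = 0.92(50.5) + 0.08(79.0) = 46.460 + 6.320 = 52.780 → 52.78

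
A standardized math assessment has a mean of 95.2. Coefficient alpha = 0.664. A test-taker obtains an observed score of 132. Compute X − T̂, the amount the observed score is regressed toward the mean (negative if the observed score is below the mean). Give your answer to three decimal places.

T̂ = ρX + (1 − ρ)μ
  = 0.664 × 132 + 0.336 × 95.2
  = 87.648 + 31.9872
  = 119.63520
  ≈ 119.6352
X − T̂ = 132 − 119.6352 = 12.3648 → 12.365

12.365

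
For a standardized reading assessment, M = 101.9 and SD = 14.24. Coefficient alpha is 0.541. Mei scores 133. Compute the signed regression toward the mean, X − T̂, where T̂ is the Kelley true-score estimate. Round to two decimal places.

14.27

T̂ = ρX + (1 − ρ)μ
  = 0.541 × 133 + 0.459 × 101.9
  = 71.953 + 46.7721
  = 118.7251
  ≈ 118.725
X − T̂ = 133 − 118.725 = 14.275 → 14.27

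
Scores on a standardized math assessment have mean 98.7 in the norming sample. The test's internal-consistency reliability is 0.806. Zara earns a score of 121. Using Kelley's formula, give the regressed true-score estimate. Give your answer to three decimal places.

Weight the observed score by reliability and the mean by (1 − reliability): T̂ = 0.806·121 + 0.194·98.7 = 97.526 + 19.1478 = 116.6738.

116.674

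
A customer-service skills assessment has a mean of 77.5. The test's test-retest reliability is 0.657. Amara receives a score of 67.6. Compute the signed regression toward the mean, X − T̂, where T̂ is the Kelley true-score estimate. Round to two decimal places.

Kelley's formula gives T̂ = 0.657·67.6 + 0.343·77.5 = 44.4132 + 26.5825 = 70.9957.
X − T̂ = 67.6 − 70.996 = -3.396 → -3.40

-3.40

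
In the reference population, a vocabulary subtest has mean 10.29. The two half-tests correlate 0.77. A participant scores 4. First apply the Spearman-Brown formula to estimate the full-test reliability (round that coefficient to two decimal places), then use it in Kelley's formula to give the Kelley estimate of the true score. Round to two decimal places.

Spearman-Brown: ρ = 2r/(1 + r) = 2(0.77)/(1 + 0.77) = 1.540/1.77 = 0.8701 → 0.87
T̂ = ρX + (1 − ρ)μ
  = 0.87 × 4 + 0.13 × 10.29
  = 3.48 + 1.3377
  = 4.818
  ≈ 4.82

4.82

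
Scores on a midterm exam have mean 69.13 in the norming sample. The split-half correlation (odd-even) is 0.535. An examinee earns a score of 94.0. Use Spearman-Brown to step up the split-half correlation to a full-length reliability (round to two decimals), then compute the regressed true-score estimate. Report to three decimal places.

Spearman-Brown: ρ = 2r/(1 + r) = 2(0.535)/(1 + 0.535) = 1.0700/1.535 = 0.6971 → 0.70
T̂ = ρX + (1 − ρ)μ
  = 0.70 × 94.0 + 0.30 × 69.13
  = 65.800 + 20.7390
  = 86.5390
  ≈ 86.539

86.539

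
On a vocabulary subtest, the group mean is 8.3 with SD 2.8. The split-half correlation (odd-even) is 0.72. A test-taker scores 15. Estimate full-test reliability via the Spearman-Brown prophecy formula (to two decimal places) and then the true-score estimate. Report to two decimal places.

13.93

Spearman-Brown: ρ = 2r/(1 + r) = 2(0.72)/(1 + 0.72) = 1.440/1.72 = 0.8372 → 0.84
T̂ = 0.84(15) + 0.16(8.3) = 12.60 + 1.328 = 13.928 → 13.93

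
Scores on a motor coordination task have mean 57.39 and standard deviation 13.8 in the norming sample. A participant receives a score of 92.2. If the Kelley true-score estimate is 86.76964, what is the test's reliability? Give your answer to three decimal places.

0.844

T̂ = ρX + (1 − ρ)μ  ⇒  T̂ − μ = ρ(X − μ)
ρ = (T̂ − μ)/(X − μ) = (86.76964 − 57.39) / (92.2 − 57.39) = 29.37964 / 34.81 = 0.84400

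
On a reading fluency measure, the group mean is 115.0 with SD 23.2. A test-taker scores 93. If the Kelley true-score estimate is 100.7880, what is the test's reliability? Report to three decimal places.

T̂ = ρX + (1 − ρ)μ  ⇒  T̂ − μ = ρ(X − μ)
ρ = (T̂ − μ)/(X − μ) = (100.7880 − 115.0) / (93 − 115.0) = -14.2120 / -22.0 = 0.64600

0.646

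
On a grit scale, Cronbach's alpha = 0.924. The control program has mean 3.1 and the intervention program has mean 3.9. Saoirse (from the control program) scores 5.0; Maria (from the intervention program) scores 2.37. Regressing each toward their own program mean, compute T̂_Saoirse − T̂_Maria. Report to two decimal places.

2.37

T̂_Saoirse = 0.924(5.0) + 0.076(3.1) = 4.8556
T̂_Maria = 0.924(2.37) + 0.076(3.9) = 2.4863
Difference = 4.8556 − 2.4863 = 2.3693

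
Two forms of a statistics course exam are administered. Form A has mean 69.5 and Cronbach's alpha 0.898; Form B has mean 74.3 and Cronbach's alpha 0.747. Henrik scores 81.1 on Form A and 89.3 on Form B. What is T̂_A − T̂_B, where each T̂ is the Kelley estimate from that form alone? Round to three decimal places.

T̂_A = 0.898(81.1) + 0.102(69.5) = 79.91680
T̂_B = 0.747(89.3) + 0.253(74.3) = 85.50500
T̂_A − T̂_B = -5.58820

-5.588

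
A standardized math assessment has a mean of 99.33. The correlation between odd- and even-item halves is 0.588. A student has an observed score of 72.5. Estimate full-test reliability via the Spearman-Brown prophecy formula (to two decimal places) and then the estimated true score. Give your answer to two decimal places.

Spearman-Brown: ρ = 2r/(1 + r) = 2(0.588)/(1 + 0.588) = 1.1760/1.588 = 0.7406 → 0.74
Regress the observed score toward the mean by the unreliability: T̂ = 0.74·72.5 + 0.26·99.33 = 53.650 + 25.8258 = 79.476.

79.48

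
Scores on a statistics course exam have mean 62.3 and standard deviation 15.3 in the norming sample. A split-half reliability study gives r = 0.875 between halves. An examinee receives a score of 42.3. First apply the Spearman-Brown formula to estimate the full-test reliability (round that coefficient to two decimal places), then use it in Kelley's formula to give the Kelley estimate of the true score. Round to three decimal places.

43.700

Spearman-Brown: ρ = 2r/(1 + r) = 2(0.875)/(1 + 0.875) = 1.7500/1.875 = 0.9333 → 0.93
T̂ = 0.93(42.3) + 0.07(62.3) = 39.339 + 4.361 = 43.7000 → 43.700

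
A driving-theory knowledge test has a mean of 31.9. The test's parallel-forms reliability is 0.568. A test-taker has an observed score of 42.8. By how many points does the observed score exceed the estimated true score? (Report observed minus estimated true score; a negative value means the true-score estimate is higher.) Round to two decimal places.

4.71

Regress the observed score toward the mean by the unreliability: T̂ = 0.568·42.8 + 0.432·31.9 = 24.3104 + 13.7808 = 38.0912.
X − T̂ = 42.8 − 38.091 = 4.709 → 4.71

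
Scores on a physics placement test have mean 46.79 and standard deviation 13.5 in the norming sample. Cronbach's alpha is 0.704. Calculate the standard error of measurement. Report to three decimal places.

7.345

SEM = SD · √(1 − ρ) = 13.5 × √0.296 = 13.5 × 0.5441 = 7.3448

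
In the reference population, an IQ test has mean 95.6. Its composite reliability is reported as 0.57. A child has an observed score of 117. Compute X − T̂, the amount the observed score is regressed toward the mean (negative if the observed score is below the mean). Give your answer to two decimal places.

9.20

T̂ = 0.57(117) + 0.43(95.6) = 66.69 + 41.108 = 107.7980 → 107.798
X − T̂ = 117 − 107.798 = 9.202 → 9.20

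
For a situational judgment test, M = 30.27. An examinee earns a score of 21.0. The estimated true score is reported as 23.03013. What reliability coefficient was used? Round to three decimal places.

T̂ = ρX + (1 − ρ)μ  ⇒  T̂ − μ = ρ(X − μ)
ρ = (T̂ − μ)/(X − μ) = (23.03013 − 30.27) / (21.0 − 30.27) = -7.23987 / -9.27 = 0.78100

0.781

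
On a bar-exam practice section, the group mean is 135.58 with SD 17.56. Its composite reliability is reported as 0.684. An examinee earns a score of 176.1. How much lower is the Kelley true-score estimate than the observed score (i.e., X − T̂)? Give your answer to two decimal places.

12.80

T̂ = 0.684(176.1) + 0.316(135.58) = 120.4524 + 42.84328 = 163.2957 → 163.296
X − T̂ = 176.1 − 163.296 = 12.804 → 12.80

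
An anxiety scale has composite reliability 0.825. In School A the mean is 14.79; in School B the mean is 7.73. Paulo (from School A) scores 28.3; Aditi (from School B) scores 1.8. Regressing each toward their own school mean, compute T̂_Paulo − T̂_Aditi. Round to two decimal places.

T̂_Paulo = 0.825(28.3) + 0.175(14.79) = 25.9357
T̂_Aditi = 0.825(1.8) + 0.175(7.73) = 2.8378
Difference = 25.9357 − 2.8378 = 23.0980

23.10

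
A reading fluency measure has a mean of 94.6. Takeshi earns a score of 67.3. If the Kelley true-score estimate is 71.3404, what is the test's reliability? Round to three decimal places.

T̂ = ρX + (1 − ρ)μ  ⇒  T̂ − μ = ρ(X − μ)
ρ = (T̂ − μ)/(X − μ) = (71.3404 − 94.6) / (67.3 − 94.6) = -23.2596 / -27.3 = 0.85200

0.852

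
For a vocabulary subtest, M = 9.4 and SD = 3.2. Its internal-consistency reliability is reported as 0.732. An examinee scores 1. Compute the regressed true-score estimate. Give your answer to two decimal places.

3.25

T̂ = 0.732(1) + 0.268(9.4) = 0.732 + 2.5192 = 3.251 → 3.25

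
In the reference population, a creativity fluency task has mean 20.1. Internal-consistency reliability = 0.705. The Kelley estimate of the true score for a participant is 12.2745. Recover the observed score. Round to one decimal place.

T̂ = ρX + (1 − ρ)μ  ⇒  X = (T̂ − (1 − ρ)μ) / ρ
X = (12.2745 − 0.295 × 20.1) / 0.705 = (12.2745 − 5.9295) / 0.705 = 6.3450 / 0.705 = 9.000

9.0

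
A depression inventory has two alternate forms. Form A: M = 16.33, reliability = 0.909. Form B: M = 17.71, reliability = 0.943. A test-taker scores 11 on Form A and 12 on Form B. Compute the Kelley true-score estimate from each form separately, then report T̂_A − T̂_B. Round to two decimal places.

T̂_A = 0.909(11) + 0.091(16.33) = 11.4850
T̂_B = 0.943(12) + 0.057(17.71) = 12.3255
T̂_A − T̂_B = -0.8404

-0.84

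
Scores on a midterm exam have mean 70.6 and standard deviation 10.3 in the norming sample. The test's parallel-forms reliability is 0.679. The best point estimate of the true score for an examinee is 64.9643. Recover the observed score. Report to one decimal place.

T̂ = ρX + (1 − ρ)μ  ⇒  X = (T̂ − (1 − ρ)μ) / ρ
X = (64.9643 − 0.321 × 70.6) / 0.679 = (64.9643 − 22.6626) / 0.679 = 42.3017 / 0.679 = 62.300

62.3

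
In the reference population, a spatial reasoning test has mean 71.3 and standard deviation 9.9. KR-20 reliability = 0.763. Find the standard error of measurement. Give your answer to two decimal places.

4.82

SEM = SD · √(1 − ρ) = 9.9 × √0.237 = 9.9 × 0.4868 = 4.820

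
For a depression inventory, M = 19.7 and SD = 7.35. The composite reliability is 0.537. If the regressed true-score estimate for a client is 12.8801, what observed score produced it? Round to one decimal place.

T̂ = ρX + (1 − ρ)μ  ⇒  X = (T̂ − (1 − ρ)μ) / ρ
X = (12.8801 − 0.463 × 19.7) / 0.537 = (12.8801 − 9.1211) / 0.537 = 3.7590 / 0.537 = 7.000

7.0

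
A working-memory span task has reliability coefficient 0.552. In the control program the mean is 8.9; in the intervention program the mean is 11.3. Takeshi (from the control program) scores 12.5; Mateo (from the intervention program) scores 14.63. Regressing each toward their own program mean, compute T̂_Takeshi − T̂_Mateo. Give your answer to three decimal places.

T̂_Takeshi = 0.552(12.5) + 0.448(8.9) = 10.88720
T̂_Mateo = 0.552(14.63) + 0.448(11.3) = 13.13816
Difference = 10.88720 − 13.13816 = -2.25096

-2.251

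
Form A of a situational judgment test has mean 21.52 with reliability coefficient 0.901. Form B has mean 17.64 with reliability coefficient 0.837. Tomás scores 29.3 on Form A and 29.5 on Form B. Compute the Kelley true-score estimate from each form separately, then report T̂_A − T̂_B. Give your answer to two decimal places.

0.96

T̂_A = 0.901(29.3) + 0.099(21.52) = 28.5298
T̂_B = 0.837(29.5) + 0.163(17.64) = 27.5668
T̂_A − T̂_B = 0.9630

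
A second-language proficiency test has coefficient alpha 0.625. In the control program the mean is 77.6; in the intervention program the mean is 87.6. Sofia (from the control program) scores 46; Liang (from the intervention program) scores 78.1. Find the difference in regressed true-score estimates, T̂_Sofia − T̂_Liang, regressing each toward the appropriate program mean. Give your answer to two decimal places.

T̂_Sofia = 0.625(46) + 0.375(77.6) = 57.8500
T̂_Liang = 0.625(78.1) + 0.375(87.6) = 81.6625
Difference = 57.8500 − 81.6625 = -23.8125

-23.81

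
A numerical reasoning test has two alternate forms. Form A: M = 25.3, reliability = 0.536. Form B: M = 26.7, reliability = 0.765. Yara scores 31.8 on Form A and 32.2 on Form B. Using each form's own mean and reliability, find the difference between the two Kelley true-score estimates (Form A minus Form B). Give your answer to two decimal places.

-2.12

T̂_A = 0.536(31.8) + 0.464(25.3) = 28.7840
T̂_B = 0.765(32.2) + 0.235(26.7) = 30.9075
T̂_A − T̂_B = -2.1235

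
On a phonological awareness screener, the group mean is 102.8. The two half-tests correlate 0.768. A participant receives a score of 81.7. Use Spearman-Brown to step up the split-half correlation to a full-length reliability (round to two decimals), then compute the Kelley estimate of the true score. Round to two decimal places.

Spearman-Brown: ρ = 2r/(1 + r) = 2(0.768)/(1 + 0.768) = 1.5360/1.768 = 0.8688 → 0.87
T̂ = ρX + (1 − ρ)μ
  = 0.87 × 81.7 + 0.13 × 102.8
  = 71.079 + 13.364
  = 84.443
  ≈ 84.44

84.44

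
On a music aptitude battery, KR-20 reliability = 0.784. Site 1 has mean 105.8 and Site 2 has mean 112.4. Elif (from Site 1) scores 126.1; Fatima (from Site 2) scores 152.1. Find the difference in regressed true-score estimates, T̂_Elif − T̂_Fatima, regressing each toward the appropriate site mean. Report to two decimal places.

-21.81

T̂_Elif = 0.784(126.1) + 0.216(105.8) = 121.7152
T̂_Fatima = 0.784(152.1) + 0.216(112.4) = 143.5248
Difference = 121.7152 − 143.5248 = -21.8096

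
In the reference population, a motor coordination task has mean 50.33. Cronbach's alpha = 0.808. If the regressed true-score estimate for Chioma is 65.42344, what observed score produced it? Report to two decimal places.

T̂ = ρX + (1 − ρ)μ  ⇒  X = (T̂ − (1 − ρ)μ) / ρ
X = (65.42344 − 0.192 × 50.33) / 0.808 = (65.42344 − 9.66336) / 0.808 = 55.76008 / 0.808 = 69.0100

69.01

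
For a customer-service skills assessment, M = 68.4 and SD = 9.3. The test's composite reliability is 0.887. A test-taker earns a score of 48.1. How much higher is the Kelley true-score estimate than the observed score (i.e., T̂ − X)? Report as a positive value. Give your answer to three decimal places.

T̂ = ρX + (1 − ρ)μ
  = 0.887 × 48.1 + 0.113 × 68.4
  = 42.6647 + 7.7292
  = 50.39390
  ≈ 50.3939
T̂ − X = 50.3939 − 48.1 = 2.2939 → 2.294

2.294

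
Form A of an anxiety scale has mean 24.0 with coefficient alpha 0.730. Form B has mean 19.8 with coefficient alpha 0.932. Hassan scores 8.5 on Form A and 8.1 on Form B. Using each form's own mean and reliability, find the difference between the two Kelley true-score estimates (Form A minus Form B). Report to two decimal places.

3.79

T̂_A = 0.730(8.5) + 0.270(24.0) = 12.6850
T̂_B = 0.932(8.1) + 0.068(19.8) = 8.8956
T̂_A − T̂_B = 3.7894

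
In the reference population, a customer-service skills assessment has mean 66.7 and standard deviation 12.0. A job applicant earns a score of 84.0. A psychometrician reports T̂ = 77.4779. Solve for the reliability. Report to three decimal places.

0.623

T̂ = ρX + (1 − ρ)μ  ⇒  T̂ − μ = ρ(X − μ)
ρ = (T̂ − μ)/(X − μ) = (77.4779 − 66.7) / (84.0 − 66.7) = 10.7779 / 17.3 = 0.62300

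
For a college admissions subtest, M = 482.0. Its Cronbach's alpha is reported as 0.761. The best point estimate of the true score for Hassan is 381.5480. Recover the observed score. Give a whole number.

350

T̂ = ρX + (1 − ρ)μ  ⇒  X = (T̂ − (1 − ρ)μ) / ρ
X = (381.5480 − 0.239 × 482.0) / 0.761 = (381.5480 − 115.1980) / 0.761 = 266.3500 / 0.761 = 350.00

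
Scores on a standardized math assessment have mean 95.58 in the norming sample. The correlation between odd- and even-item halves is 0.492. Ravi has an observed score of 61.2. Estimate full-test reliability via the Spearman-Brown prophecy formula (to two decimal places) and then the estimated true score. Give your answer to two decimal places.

72.89

Spearman-Brown: ρ = 2r/(1 + r) = 2(0.492)/(1 + 0.492) = 0.9840/1.492 = 0.6595 → 0.66
T̂ = ρX + (1 − ρ)μ
  = 0.66 × 61.2 + 0.34 × 95.58
  = 40.392 + 32.4972
  = 72.889
  ≈ 72.89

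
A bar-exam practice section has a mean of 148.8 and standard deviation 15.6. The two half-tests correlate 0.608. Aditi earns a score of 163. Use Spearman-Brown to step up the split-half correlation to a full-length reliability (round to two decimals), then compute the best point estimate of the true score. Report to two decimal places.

Spearman-Brown: ρ = 2r/(1 + r) = 2(0.608)/(1 + 0.608) = 1.2160/1.608 = 0.7562 → 0.76
T̂ = 0.76(163) + 0.24(148.8) = 123.88 + 35.712 = 159.592 → 159.59

159.59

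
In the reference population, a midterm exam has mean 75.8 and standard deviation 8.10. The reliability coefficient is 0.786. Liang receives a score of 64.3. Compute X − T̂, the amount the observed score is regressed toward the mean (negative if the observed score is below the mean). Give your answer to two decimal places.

-2.46

T̂ = 0.786(64.3) + 0.214(75.8) = 50.5398 + 16.2212 = 66.7610 → 66.761
X − T̂ = 64.3 − 66.761 = -2.461 → -2.46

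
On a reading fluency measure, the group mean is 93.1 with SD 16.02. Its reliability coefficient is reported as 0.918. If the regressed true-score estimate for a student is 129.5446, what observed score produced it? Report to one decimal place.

T̂ = ρX + (1 − ρ)μ  ⇒  X = (T̂ − (1 − ρ)μ) / ρ
X = (129.5446 − 0.082 × 93.1) / 0.918 = (129.5446 − 7.6342) / 0.918 = 121.9104 / 0.918 = 132.800

132.8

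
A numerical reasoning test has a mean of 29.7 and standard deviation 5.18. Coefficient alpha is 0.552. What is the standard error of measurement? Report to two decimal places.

SEM = SD · √(1 − ρ) = 5.18 × √0.448 = 5.18 × 0.6693 = 3.467

3.47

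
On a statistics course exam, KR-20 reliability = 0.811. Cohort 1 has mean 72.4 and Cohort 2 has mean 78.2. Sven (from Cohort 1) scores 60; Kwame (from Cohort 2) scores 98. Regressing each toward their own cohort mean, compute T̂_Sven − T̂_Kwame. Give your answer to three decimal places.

-31.914

T̂_Sven = 0.811(60) + 0.189(72.4) = 62.34360
T̂_Kwame = 0.811(98) + 0.189(78.2) = 94.25780
Difference = 62.34360 − 94.25780 = -31.91420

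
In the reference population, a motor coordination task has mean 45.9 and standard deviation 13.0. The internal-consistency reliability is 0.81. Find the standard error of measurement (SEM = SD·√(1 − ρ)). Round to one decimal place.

SEM = SD · √(1 − ρ) = 13.0 × √0.19 = 13.0 × 0.4359 = 5.667

5.7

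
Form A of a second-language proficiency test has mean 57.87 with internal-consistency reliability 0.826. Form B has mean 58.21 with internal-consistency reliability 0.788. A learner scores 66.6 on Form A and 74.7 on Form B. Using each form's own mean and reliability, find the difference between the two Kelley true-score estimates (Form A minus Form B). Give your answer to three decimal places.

-6.123

T̂_A = 0.826(66.6) + 0.174(57.87) = 65.08098
T̂_B = 0.788(74.7) + 0.212(58.21) = 71.20412
T̂_A − T̂_B = -6.12314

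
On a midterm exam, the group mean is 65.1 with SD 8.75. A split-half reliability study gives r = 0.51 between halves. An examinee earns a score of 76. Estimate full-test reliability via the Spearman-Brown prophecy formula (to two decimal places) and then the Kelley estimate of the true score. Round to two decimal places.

72.51

Spearman-Brown: ρ = 2r/(1 + r) = 2(0.51)/(1 + 0.51) = 1.020/1.51 = 0.6755 → 0.68
T̂ = 0.68(76) + 0.32(65.1) = 51.68 + 20.832 = 72.512 → 72.51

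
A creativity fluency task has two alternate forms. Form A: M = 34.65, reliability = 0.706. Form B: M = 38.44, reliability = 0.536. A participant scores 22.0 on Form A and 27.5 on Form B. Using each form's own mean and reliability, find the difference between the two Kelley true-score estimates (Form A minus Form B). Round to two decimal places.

-6.86

T̂_A = 0.706(22.0) + 0.294(34.65) = 25.7191
T̂_B = 0.536(27.5) + 0.464(38.44) = 32.5762
T̂_A − T̂_B = -6.8571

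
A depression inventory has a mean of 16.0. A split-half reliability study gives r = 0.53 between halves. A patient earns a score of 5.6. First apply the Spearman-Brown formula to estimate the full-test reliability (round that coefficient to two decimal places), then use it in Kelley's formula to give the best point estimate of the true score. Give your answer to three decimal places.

Spearman-Brown: ρ = 2r/(1 + r) = 2(0.53)/(1 + 0.53) = 1.060/1.53 = 0.6928 → 0.69
Weight the observed score by reliability and the mean by (1 − reliability): T̂ = 0.69·5.6 + 0.31·16.0 = 3.864 + 4.960 = 8.8240.

8.824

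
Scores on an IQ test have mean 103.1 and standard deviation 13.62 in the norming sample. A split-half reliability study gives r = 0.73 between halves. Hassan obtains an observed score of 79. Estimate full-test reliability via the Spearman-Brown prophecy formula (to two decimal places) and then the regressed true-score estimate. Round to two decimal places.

Spearman-Brown: ρ = 2r/(1 + r) = 2(0.73)/(1 + 0.73) = 1.460/1.73 = 0.8439 → 0.84
T̂ = ρX + (1 − ρ)μ
  = 0.84 × 79 + 0.16 × 103.1
  = 66.36 + 16.496
  = 82.856
  ≈ 82.86

82.86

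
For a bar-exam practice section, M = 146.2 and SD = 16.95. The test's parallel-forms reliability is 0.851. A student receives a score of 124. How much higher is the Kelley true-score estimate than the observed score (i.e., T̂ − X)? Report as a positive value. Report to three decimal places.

3.308

T̂ = 0.851(124) + 0.149(146.2) = 105.524 + 21.7838 = 127.30780 → 127.3078
T̂ − X = 127.3078 − 124 = 3.3078 → 3.308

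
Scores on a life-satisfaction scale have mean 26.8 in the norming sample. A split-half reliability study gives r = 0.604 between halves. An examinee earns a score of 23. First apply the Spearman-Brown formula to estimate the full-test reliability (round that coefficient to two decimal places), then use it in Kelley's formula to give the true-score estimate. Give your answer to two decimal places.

Spearman-Brown: ρ = 2r/(1 + r) = 2(0.604)/(1 + 0.604) = 1.2080/1.604 = 0.7531 → 0.75
T̂ = 0.75(23) + 0.25(26.8) = 17.25 + 6.700 = 23.950 → 23.95

23.95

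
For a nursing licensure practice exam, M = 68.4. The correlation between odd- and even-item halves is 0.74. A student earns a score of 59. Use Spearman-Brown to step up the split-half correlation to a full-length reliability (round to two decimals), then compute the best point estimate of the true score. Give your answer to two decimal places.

60.41

Spearman-Brown: ρ = 2r/(1 + r) = 2(0.74)/(1 + 0.74) = 1.480/1.74 = 0.8506 → 0.85
T̂ = 0.85(59) + 0.15(68.4) = 50.15 + 10.260 = 60.410 → 60.41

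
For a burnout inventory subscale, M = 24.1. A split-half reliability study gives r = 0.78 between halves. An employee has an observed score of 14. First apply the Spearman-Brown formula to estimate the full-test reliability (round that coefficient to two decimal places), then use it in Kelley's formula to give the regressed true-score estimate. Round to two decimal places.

Spearman-Brown: ρ = 2r/(1 + r) = 2(0.78)/(1 + 0.78) = 1.560/1.78 = 0.8764 → 0.88
T̂ = 0.88(14) + 0.12(24.1) = 12.32 + 2.892 = 15.212 → 15.21

15.21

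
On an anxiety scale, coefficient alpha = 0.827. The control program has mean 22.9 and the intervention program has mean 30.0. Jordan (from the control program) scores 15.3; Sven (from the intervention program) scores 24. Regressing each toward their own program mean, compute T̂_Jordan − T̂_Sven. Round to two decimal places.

-8.42

T̂_Jordan = 0.827(15.3) + 0.173(22.9) = 16.6148
T̂_Sven = 0.827(24) + 0.173(30.0) = 25.0380
Difference = 16.6148 − 25.0380 = -8.4232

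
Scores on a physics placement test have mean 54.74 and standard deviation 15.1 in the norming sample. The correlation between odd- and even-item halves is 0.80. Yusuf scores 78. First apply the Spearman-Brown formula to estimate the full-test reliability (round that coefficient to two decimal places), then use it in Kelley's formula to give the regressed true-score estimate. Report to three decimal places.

Spearman-Brown: ρ = 2r/(1 + r) = 2(0.80)/(1 + 0.80) = 1.600/1.80 = 0.8889 → 0.89
T̂ = ρX + (1 − ρ)μ
  = 0.89 × 78 + 0.11 × 54.74
  = 69.42 + 6.0214
  = 75.4414
  ≈ 75.441

75.441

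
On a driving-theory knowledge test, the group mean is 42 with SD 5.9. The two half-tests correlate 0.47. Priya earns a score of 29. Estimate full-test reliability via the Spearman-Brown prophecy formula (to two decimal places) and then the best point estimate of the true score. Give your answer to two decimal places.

33.68

Spearman-Brown: ρ = 2r/(1 + r) = 2(0.47)/(1 + 0.47) = 0.940/1.47 = 0.6395 → 0.64
Kelley's formula gives T̂ = 0.64·29 + 0.36·42 = 18.56 + 15.12 = 33.680.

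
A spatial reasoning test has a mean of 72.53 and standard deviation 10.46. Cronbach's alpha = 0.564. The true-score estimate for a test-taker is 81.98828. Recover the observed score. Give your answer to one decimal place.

89.3

T̂ = ρX + (1 − ρ)μ  ⇒  X = (T̂ − (1 − ρ)μ) / ρ
X = (81.98828 − 0.436 × 72.53) / 0.564 = (81.98828 − 31.62308) / 0.564 = 50.36520 / 0.564 = 89.300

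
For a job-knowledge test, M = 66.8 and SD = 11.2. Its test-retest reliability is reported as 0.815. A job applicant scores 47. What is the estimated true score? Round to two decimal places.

T̂ = 0.815(47) + 0.185(66.8) = 38.305 + 12.3580 = 50.663 → 50.66

50.66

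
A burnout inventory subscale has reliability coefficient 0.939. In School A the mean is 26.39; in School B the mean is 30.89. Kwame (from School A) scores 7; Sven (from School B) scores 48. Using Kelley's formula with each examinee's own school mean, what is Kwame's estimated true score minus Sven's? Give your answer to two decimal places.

-38.77

T̂_Kwame = 0.939(7) + 0.061(26.39) = 8.1828
T̂_Sven = 0.939(48) + 0.061(30.89) = 46.9563
Difference = 8.1828 − 46.9563 = -38.7735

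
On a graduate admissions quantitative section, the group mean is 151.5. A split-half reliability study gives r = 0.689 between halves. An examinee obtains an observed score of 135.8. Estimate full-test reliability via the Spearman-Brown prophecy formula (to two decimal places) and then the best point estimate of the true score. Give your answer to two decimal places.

138.63

Spearman-Brown: ρ = 2r/(1 + r) = 2(0.689)/(1 + 0.689) = 1.3780/1.689 = 0.8159 → 0.82
T̂ = 0.82(135.8) + 0.18(151.5) = 111.356 + 27.270 = 138.626 → 138.63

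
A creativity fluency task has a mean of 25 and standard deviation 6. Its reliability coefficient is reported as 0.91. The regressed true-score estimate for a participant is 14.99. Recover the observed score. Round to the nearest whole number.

14

T̂ = ρX + (1 − ρ)μ  ⇒  X = (T̂ − (1 − ρ)μ) / ρ
X = (14.99 − 0.09 × 25) / 0.91 = (14.99 − 2.25) / 0.91 = 12.74 / 0.91 = 14.00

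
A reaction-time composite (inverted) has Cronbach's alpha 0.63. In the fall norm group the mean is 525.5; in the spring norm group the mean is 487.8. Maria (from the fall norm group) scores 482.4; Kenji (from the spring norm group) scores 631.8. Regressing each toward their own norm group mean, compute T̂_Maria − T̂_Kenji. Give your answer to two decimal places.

-80.17

T̂_Maria = 0.63(482.4) + 0.37(525.5) = 498.3470
T̂_Kenji = 0.63(631.8) + 0.37(487.8) = 578.5200
Difference = 498.3470 − 578.5200 = -80.1730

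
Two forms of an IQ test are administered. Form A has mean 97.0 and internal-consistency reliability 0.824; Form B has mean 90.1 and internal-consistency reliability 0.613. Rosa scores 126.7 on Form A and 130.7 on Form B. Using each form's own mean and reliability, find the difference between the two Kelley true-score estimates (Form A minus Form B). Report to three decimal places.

T̂_A = 0.824(126.7) + 0.176(97.0) = 121.47280
T̂_B = 0.613(130.7) + 0.387(90.1) = 114.98780
T̂_A − T̂_B = 6.48500

6.485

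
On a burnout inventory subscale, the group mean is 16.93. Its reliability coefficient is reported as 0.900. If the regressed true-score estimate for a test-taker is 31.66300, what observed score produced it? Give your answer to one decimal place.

T̂ = ρX + (1 − ρ)μ  ⇒  X = (T̂ − (1 − ρ)μ) / ρ
X = (31.66300 − 0.100 × 16.93) / 0.900 = (31.66300 − 1.69300) / 0.900 = 29.97000 / 0.900 = 33.300

33.3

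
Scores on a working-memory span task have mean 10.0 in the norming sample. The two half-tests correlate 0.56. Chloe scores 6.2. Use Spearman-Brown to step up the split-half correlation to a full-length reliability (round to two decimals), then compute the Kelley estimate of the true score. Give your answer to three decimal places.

Spearman-Brown: ρ = 2r/(1 + r) = 2(0.56)/(1 + 0.56) = 1.120/1.56 = 0.7179 → 0.72
Regress the observed score toward the mean by the unreliability: T̂ = 0.72·6.2 + 0.28·10.0 = 4.464 + 2.800 = 7.2640.

7.264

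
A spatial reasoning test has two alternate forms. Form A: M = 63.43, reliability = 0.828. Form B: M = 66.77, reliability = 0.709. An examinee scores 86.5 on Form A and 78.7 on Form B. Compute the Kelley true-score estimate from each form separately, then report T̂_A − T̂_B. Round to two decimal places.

T̂_A = 0.828(86.5) + 0.172(63.43) = 82.5320
T̂_B = 0.709(78.7) + 0.291(66.77) = 75.2284
T̂_A − T̂_B = 7.3036

7.30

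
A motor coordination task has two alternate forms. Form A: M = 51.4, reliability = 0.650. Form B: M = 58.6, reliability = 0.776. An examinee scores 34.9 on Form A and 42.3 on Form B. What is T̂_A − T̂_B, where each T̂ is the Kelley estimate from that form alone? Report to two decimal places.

-5.28

T̂_A = 0.650(34.9) + 0.350(51.4) = 40.6750
T̂_B = 0.776(42.3) + 0.224(58.6) = 45.9512
T̂_A − T̂_B = -5.2762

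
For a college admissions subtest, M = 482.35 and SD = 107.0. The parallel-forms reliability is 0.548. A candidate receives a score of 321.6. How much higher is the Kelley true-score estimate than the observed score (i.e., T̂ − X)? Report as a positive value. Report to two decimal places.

72.66

Kelley's formula gives T̂ = 0.548·321.6 + 0.452·482.35 = 176.2368 + 218.02220 = 394.2590.
T̂ − X = 394.259 − 321.6 = 72.659 → 72.66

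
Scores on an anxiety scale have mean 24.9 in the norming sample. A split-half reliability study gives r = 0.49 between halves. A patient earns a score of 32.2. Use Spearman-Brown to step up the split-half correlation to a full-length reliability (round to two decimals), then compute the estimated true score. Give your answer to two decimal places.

Spearman-Brown: ρ = 2r/(1 + r) = 2(0.49)/(1 + 0.49) = 0.980/1.49 = 0.6577 → 0.66
T̂ = ρX + (1 − ρ)μ
  = 0.66 × 32.2 + 0.34 × 24.9
  = 21.252 + 8.466
  = 29.718
  ≈ 29.72

29.72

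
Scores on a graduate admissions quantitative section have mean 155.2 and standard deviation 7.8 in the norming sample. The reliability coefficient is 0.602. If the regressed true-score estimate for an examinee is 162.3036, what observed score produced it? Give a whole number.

T̂ = ρX + (1 − ρ)μ  ⇒  X = (T̂ − (1 − ρ)μ) / ρ
X = (162.3036 − 0.398 × 155.2) / 0.602 = (162.3036 − 61.7696) / 0.602 = 100.5340 / 0.602 = 167.00

167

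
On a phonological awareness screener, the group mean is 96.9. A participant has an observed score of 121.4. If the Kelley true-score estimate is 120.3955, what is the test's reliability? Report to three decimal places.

T̂ = ρX + (1 − ρ)μ  ⇒  T̂ − μ = ρ(X − μ)
ρ = (T̂ − μ)/(X − μ) = (120.3955 − 96.9) / (121.4 − 96.9) = 23.4955 / 24.5 = 0.95900

0.959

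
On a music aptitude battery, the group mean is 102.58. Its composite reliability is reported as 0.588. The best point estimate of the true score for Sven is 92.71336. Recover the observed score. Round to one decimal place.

T̂ = ρX + (1 − ρ)μ  ⇒  X = (T̂ − (1 − ρ)μ) / ρ
X = (92.71336 − 0.412 × 102.58) / 0.588 = (92.71336 − 42.26296) / 0.588 = 50.45040 / 0.588 = 85.800

85.8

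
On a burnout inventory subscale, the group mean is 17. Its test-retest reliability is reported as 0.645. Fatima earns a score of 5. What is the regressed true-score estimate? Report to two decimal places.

9.26

Weight the observed score by reliability and the mean by (1 − reliability): T̂ = 0.645·5 + 0.355·17 = 3.225 + 6.035 = 9.260.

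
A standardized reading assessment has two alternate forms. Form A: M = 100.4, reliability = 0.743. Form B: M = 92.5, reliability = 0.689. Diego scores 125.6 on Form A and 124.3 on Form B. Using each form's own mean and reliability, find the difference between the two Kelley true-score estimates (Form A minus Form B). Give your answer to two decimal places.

4.71

T̂_A = 0.743(125.6) + 0.257(100.4) = 119.1236
T̂_B = 0.689(124.3) + 0.311(92.5) = 114.4102
T̂_A − T̂_B = 4.7134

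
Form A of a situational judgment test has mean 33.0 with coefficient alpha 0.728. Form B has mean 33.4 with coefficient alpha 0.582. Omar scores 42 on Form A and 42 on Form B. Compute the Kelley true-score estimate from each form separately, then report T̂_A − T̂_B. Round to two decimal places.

T̂_A = 0.728(42) + 0.272(33.0) = 39.5520
T̂_B = 0.582(42) + 0.418(33.4) = 38.4052
T̂_A − T̂_B = 1.1468

1.15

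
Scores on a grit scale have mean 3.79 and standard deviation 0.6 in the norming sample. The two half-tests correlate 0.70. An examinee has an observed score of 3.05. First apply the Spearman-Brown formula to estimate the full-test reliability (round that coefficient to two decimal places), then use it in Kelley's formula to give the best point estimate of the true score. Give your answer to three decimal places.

Spearman-Brown: ρ = 2r/(1 + r) = 2(0.70)/(1 + 0.70) = 1.400/1.70 = 0.8235 → 0.82
T̂ = 0.82(3.05) + 0.18(3.79) = 2.5010 + 0.6822 = 3.1832 → 3.183

3.183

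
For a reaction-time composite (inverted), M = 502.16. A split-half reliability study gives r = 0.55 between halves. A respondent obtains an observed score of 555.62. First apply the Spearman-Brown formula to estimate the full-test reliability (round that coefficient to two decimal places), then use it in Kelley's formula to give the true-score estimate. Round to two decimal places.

540.12

Spearman-Brown: ρ = 2r/(1 + r) = 2(0.55)/(1 + 0.55) = 1.100/1.55 = 0.7097 → 0.71
T̂ = 0.71(555.62) + 0.29(502.16) = 394.4902 + 145.6264 = 540.117 → 540.12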